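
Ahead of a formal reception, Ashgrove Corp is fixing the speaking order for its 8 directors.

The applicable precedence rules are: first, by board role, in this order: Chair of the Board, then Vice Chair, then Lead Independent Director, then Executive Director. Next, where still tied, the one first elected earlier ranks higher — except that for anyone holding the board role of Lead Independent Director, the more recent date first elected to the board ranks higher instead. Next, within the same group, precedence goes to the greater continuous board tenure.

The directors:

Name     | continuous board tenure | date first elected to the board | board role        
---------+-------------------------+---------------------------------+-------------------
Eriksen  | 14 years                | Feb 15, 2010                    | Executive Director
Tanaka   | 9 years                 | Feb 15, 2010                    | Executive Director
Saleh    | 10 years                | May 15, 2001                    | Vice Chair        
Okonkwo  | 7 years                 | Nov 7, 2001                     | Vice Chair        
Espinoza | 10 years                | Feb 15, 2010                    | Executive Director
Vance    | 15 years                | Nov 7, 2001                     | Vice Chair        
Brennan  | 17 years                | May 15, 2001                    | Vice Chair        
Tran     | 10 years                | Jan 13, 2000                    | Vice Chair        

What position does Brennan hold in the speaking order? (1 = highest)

By board role: Tran, Brennan, Saleh, Vance and Okonkwo (Vice Chair); then Eriksen, Espinoza and Tanaka (Executive Director).
Among Tran, Brennan, Saleh, Vance and Okonkwo, by date first elected to the board (earlier first): Tran (Jan 13, 2000) before Brennan and Saleh (May 15, 2001) before Vance and Okonkwo (Nov 7, 2001).
Among Brennan and Saleh, by continuous board tenure (higher first): Brennan (17 years) before Saleh (10 years).
Among Vance and Okonkwo, by continuous board tenure (higher first): Vance (15 years) before Okonkwo (7 years).
Eriksen, Espinoza and Tanaka all have date first elected to the board Feb 15, 2010, so the next rule applies.
Among Eriksen, Espinoza and Tanaka, by continuous board tenure (higher first): Eriksen (14 years) before Espinoza (10 years) before Tanaka (9 years).
Order: Tran, Brennan, Saleh, Vance, Okonkwo, Eriksen, Espinoza, Tanaka. So position 2.

2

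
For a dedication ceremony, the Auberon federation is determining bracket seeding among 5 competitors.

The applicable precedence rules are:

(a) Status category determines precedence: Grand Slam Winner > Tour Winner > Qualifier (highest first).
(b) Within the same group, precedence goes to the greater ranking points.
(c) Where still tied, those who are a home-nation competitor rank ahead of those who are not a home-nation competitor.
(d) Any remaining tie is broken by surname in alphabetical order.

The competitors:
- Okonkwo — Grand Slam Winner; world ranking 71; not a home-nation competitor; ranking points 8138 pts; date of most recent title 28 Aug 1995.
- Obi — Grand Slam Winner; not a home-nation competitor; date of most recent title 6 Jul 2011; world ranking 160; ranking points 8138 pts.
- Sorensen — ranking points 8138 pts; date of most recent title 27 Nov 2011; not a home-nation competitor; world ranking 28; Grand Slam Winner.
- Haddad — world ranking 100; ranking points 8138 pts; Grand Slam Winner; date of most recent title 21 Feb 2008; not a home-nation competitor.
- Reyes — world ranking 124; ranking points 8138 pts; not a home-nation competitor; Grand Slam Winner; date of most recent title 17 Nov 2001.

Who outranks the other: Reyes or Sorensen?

Reyes

By status category: Haddad, Obi, Okonkwo, Reyes and Sorensen (Grand Slam Winner).
Haddad, Obi, Okonkwo, Reyes and Sorensen all have ranking points 8138 pts, so the next rule applies.
Haddad, Obi, Okonkwo, Reyes and Sorensen are each not a home-nation competitor, so the next rule applies.
Among Haddad, Obi, Okonkwo, Reyes and Sorensen, alphabetically by surname: Haddad before Obi before Okonkwo before Reyes before Sorensen.
So Reyes takes precedence.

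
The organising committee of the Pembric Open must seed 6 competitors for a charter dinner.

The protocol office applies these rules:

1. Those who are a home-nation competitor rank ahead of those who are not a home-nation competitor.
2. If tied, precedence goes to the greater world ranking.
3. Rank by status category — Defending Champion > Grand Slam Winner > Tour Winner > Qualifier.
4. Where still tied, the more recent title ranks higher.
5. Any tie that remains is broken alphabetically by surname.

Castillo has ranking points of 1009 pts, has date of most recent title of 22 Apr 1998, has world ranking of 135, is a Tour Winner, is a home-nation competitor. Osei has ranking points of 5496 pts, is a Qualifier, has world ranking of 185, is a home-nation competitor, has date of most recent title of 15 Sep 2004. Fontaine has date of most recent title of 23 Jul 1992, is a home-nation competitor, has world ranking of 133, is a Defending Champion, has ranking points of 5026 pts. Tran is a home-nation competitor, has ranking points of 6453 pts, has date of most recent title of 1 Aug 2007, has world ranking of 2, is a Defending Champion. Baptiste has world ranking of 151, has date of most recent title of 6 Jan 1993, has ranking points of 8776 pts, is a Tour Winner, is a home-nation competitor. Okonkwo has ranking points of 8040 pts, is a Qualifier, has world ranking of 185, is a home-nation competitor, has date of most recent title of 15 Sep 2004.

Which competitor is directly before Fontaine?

By the first rule: Okonkwo, Osei, Baptiste, Castillo, Fontaine and Tran (each a home-nation competitor).
Among Okonkwo, Osei, Baptiste, Castillo, Fontaine and Tran, by world ranking (higher first): Okonkwo and Osei (185) before Baptiste (151) before Castillo (135) before Fontaine (133) before Tran (2).
Okonkwo and Osei are each Qualifier, so the next rule applies.
Okonkwo and Osei both have date of most recent title 15 Sep 2004, so the next rule applies.
Among Okonkwo and Osei, alphabetically by surname: Okonkwo before Osei.
Order: Okonkwo, Osei, Baptiste, Castillo, Fontaine, Tran.

Castillo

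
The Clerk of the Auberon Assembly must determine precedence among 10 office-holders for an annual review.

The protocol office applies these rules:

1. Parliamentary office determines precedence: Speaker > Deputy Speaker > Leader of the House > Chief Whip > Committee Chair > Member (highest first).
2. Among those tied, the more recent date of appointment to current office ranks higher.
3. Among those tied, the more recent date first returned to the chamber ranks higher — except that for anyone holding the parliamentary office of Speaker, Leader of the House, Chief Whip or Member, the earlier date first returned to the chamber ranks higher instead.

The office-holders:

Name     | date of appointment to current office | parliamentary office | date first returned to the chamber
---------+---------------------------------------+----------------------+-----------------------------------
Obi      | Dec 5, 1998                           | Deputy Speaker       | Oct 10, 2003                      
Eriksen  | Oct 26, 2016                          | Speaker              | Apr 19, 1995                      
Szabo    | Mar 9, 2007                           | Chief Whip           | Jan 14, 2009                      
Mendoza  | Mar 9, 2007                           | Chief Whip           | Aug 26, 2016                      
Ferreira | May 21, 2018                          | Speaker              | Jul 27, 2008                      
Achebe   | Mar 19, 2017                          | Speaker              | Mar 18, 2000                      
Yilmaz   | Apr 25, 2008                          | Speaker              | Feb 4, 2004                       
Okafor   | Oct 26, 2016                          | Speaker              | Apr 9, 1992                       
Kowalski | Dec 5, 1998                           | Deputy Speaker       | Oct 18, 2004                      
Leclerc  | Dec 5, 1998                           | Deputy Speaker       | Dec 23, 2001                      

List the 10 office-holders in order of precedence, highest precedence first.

By parliamentary office: Ferreira, Achebe, Okafor, Eriksen and Yilmaz (Speaker); then Kowalski, Obi and Leclerc (Deputy Speaker); then Szabo and Mendoza (Chief Whip).
Among Ferreira, Achebe, Okafor, Eriksen and Yilmaz, by date of appointment to current office (later first): Ferreira (May 21, 2018) before Achebe (Mar 19, 2017) before Okafor and Eriksen (Oct 26, 2016) before Yilmaz (Apr 25, 2008).
Among Okafor and Eriksen, by date first returned to the chamber (earlier first) (reversed rule for this group): Okafor (Apr 9, 1992) before Eriksen (Apr 19, 1995).
Kowalski, Obi and Leclerc all have date of appointment to current office Dec 5, 1998, so the next rule applies.
Among Kowalski, Obi and Leclerc, by date first returned to the chamber (later first): Kowalski (Oct 18, 2004) before Obi (Oct 10, 2003) before Leclerc (Dec 23, 2001).
Szabo and Mendoza both have date of appointment to current office Mar 9, 2007, so the next rule applies.
Among Szabo and Mendoza, by date first returned to the chamber (earlier first) (reversed rule for this group): Szabo (Jan 14, 2009) before Mendoza (Aug 26, 2016).
Full order: Ferreira, Achebe, Okafor, Eriksen, Yilmaz, Kowalski, Obi, Leclerc, Szabo, Mendoza.

Ferreira, Achebe, Okafor, Eriksen, Yilmaz, Kowalski, Obi, Leclerc, Szabo, Mendoza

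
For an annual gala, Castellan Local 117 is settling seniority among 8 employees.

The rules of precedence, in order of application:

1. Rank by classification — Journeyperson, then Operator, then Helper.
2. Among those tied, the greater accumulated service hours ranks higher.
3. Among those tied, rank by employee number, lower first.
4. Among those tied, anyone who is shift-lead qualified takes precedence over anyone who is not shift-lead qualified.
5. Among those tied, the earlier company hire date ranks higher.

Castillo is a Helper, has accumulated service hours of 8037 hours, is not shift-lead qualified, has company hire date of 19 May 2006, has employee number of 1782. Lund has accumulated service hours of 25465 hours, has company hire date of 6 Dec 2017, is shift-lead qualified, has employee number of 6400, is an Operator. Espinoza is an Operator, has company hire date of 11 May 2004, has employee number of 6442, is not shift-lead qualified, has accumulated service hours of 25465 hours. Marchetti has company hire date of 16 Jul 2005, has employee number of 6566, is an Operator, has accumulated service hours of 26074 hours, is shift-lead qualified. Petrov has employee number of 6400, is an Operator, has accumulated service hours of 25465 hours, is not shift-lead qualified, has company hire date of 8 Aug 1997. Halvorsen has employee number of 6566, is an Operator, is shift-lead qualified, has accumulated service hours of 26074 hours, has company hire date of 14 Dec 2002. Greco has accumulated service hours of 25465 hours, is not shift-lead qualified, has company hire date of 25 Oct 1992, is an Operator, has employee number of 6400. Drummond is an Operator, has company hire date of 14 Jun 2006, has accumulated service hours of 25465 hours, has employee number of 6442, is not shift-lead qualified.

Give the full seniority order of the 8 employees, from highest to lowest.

Halvorsen, Marchetti, Lund, Greco, Petrov, Espinoza, Drummond, Castillo

By classification: Halvorsen, Marchetti, Lund, Greco, Petrov, Espinoza and Drummond (Operator); then Castillo (Helper).
Among Halvorsen, Marchetti, Lund, Greco, Petrov, Espinoza and Drummond, by accumulated service hours (higher first): Halvorsen and Marchetti (26074 hours) before Lund, Greco, Petrov, Espinoza and Drummond (25465 hours).
Halvorsen and Marchetti both have employee number 6566, so the next rule applies.
Halvorsen and Marchetti are each shift-lead qualified, so the next rule applies.
Among Halvorsen and Marchetti, by company hire date (earlier first): Halvorsen (14 Dec 2002) before Marchetti (16 Jul 2005).
Among Lund, Greco, Petrov, Espinoza and Drummond, by employee number (lower first): Lund, Greco and Petrov (6400) before Espinoza and Drummond (6442).
Among Lund, Greco and Petrov, shift-lead qualified before not shift-lead qualified: Lund (shift-lead qualified) before Greco and Petrov (not shift-lead qualified).
Among Greco and Petrov, by company hire date (earlier first): Greco (25 Oct 1992) before Petrov (8 Aug 1997).
Espinoza and Drummond are each not shift-lead qualified, so the next rule applies.
Among Espinoza and Drummond, by company hire date (earlier first): Espinoza (11 May 2004) before Drummond (14 Jun 2006).
Full order: Halvorsen, Marchetti, Lund, Greco, Petrov, Espinoza, Drummond, Castillo.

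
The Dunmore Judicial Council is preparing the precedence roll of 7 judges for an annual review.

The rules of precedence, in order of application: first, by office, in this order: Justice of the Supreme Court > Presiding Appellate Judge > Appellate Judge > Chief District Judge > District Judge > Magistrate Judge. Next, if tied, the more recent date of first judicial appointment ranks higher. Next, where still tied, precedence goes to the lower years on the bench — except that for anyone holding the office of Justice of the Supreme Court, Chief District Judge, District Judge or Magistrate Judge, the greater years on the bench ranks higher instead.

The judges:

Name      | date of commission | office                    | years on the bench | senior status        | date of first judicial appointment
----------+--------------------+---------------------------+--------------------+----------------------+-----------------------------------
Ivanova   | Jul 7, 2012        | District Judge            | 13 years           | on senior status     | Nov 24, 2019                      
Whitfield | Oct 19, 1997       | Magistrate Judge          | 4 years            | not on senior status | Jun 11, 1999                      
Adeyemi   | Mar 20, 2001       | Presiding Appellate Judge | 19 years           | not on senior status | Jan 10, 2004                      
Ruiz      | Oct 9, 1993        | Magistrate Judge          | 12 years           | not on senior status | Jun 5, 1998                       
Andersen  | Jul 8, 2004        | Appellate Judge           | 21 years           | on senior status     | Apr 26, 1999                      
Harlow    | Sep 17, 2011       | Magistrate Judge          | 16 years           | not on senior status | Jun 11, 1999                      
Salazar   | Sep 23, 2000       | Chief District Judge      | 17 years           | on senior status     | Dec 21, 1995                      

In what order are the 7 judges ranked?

By office: Adeyemi (Presiding Appellate Judge); then Andersen (Appellate Judge); then Salazar (Chief District Judge); then Ivanova (District Judge); then Harlow, Whitfield and Ruiz (Magistrate Judge).
Among Harlow, Whitfield and Ruiz, by date of first judicial appointment (later first): Harlow and Whitfield (Jun 11, 1999) before Ruiz (Jun 5, 1998).
Among Harlow and Whitfield, by years on the bench (higher first) (reversed rule for this group): Harlow (16 years) before Whitfield (4 years).
Full order: Adeyemi, Andersen, Salazar, Ivanova, Harlow, Whitfield, Ruiz.

Adeyemi, Andersen, Salazar, Ivanova, Harlow, Whitfield, Ruiz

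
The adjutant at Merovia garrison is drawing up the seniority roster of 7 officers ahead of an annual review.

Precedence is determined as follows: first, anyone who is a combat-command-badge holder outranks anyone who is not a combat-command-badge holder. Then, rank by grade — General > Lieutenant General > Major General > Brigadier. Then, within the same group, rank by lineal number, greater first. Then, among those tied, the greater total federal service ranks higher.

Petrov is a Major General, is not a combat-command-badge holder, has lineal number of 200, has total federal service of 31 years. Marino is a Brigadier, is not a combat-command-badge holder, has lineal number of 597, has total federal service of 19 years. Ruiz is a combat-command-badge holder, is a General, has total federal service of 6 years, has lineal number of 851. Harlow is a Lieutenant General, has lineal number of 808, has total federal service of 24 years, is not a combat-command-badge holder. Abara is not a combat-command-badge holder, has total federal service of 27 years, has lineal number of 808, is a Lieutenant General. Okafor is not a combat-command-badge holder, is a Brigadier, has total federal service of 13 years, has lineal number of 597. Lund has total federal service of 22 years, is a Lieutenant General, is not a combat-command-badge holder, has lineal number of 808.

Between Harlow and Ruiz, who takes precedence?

Ruiz

By the first rule: Ruiz (a combat-command-badge holder); then Abara, Harlow, Lund, Petrov, Marino and Okafor (each not a combat-command-badge holder).
Among Abara, Harlow, Lund, Petrov, Marino and Okafor, by grade: Abara, Harlow and Lund (Lieutenant General) before Petrov (Major General) before Marino and Okafor (Brigadier).
Abara, Harlow and Lund all have lineal number 808, so the next rule applies.
Among Abara, Harlow and Lund, by total federal service (higher first): Abara (27 years) before Harlow (24 years) before Lund (22 years).
Marino and Okafor both have lineal number 597, so the next rule applies.
Among Marino and Okafor, by total federal service (higher first): Marino (19 years) before Okafor (13 years).
So Ruiz takes precedence.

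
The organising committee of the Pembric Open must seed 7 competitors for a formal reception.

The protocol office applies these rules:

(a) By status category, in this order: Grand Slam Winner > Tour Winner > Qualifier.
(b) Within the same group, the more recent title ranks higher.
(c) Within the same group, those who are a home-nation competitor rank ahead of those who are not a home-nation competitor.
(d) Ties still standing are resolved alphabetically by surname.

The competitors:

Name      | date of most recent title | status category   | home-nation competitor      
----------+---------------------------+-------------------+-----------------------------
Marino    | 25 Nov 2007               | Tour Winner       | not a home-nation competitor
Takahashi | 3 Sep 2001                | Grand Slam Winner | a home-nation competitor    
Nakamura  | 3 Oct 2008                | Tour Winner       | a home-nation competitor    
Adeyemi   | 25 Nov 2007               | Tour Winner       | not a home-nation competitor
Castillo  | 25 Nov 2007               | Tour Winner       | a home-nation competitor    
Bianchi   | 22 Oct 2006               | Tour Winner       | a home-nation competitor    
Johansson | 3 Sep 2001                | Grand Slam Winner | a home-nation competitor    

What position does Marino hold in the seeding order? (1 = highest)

6

By status category: Johansson and Takahashi (Grand Slam Winner); then Nakamura, Castillo, Adeyemi, Marino and Bianchi (Tour Winner).
Johansson and Takahashi both have date of most recent title 3 Sep 2001, so the next rule applies.
Johansson and Takahashi are each a home-nation competitor, so the next rule applies.
Among Johansson and Takahashi, alphabetically by surname: Johansson before Takahashi.
Among Nakamura, Castillo, Adeyemi, Marino and Bianchi, by date of most recent title (later first): Nakamura (3 Oct 2008) before Castillo, Adeyemi and Marino (25 Nov 2007) before Bianchi (22 Oct 2006).
Among Castillo, Adeyemi and Marino, a home-nation competitor before not a home-nation competitor: Castillo (a home-nation competitor) before Adeyemi and Marino (not a home-nation competitor).
Among Adeyemi and Marino, alphabetically by surname: Adeyemi before Marino.
Order: Johansson, Takahashi, Nakamura, Castillo, Adeyemi, Marino, Bianchi. So position 6.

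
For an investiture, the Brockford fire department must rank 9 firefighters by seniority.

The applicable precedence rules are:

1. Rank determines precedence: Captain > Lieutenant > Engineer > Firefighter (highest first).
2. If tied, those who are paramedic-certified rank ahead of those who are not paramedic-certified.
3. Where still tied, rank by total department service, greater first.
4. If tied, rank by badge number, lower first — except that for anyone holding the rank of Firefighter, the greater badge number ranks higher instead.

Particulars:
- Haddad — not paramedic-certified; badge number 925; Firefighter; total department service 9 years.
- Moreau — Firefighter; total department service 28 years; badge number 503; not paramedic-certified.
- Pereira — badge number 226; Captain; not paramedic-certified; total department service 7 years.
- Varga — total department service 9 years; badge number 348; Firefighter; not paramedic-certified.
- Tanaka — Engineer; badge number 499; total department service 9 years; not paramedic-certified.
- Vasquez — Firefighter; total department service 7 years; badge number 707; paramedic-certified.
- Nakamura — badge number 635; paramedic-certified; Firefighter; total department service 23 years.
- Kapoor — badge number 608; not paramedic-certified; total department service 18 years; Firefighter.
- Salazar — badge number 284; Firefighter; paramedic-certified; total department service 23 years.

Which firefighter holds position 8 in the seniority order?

By rank: Pereira (Captain); then Tanaka (Engineer); then Nakamura, Salazar, Vasquez, Moreau, Kapoor, Haddad and Varga (Firefighter).
Among Nakamura, Salazar, Vasquez, Moreau, Kapoor, Haddad and Varga, paramedic-certified before not paramedic-certified: Nakamura, Salazar and Vasquez (paramedic-certified) before Moreau, Kapoor, Haddad and Varga (not paramedic-certified).
Among Nakamura, Salazar and Vasquez, by total department service (higher first): Nakamura and Salazar (23 years) before Vasquez (7 years).
Among Nakamura and Salazar, by badge number (higher first) (reversed rule for this group): Nakamura (635) before Salazar (284).
Among Moreau, Kapoor, Haddad and Varga, by total department service (higher first): Moreau (28 years) before Kapoor (18 years) before Haddad and Varga (9 years).
Among Haddad and Varga, by badge number (higher first) (reversed rule for this group): Haddad (925) before Varga (348).
Order: Pereira, Tanaka, Nakamura, Salazar, Vasquez, Moreau, Kapoor, Haddad, Varga.

Haddad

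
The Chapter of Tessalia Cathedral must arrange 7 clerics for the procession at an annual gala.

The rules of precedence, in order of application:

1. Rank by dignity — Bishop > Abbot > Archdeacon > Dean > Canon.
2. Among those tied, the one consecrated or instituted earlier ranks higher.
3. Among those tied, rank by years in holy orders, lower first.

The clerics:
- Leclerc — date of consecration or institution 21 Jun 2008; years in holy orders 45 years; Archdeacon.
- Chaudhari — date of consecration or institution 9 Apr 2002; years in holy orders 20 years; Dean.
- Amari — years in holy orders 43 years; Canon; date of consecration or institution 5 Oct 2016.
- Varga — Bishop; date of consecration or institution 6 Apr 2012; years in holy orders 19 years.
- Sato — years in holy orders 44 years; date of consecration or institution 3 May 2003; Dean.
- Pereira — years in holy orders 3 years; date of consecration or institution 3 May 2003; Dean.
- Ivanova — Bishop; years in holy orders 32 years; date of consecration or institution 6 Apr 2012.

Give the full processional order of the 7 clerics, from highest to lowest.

Varga, Ivanova, Leclerc, Chaudhari, Pereira, Sato, Amari

By dignity: Varga and Ivanova (Bishop); then Leclerc (Archdeacon); then Chaudhari, Pereira and Sato (Dean); then Amari (Canon).
Varga and Ivanova both have date of consecration or institution 6 Apr 2012, so the next rule applies.
Among Varga and Ivanova, by years in holy orders (lower first): Varga (19 years) before Ivanova (32 years).
Among Chaudhari, Pereira and Sato, by date of consecration or institution (earlier first): Chaudhari (9 Apr 2002) before Pereira and Sato (3 May 2003).
Among Pereira and Sato, by years in holy orders (lower first): Pereira (3 years) before Sato (44 years).
Full order: Varga, Ivanova, Leclerc, Chaudhari, Pereira, Sato, Amari.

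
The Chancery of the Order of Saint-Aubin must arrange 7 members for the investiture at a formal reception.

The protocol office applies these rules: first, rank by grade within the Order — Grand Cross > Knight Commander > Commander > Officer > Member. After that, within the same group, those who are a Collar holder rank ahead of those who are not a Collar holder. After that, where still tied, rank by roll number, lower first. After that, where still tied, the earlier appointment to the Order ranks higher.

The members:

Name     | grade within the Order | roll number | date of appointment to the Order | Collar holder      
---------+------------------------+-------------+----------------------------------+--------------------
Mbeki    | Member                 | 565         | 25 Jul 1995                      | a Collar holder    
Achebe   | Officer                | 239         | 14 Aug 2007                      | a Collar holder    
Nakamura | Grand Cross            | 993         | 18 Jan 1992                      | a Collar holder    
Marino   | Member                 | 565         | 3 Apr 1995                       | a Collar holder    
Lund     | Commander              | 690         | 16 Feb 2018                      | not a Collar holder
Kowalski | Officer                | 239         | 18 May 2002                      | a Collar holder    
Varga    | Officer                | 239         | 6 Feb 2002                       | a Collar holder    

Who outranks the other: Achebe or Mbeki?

By grade within the Order: Nakamura (Grand Cross); then Lund (Commander); then Varga, Kowalski and Achebe (Officer); then Marino and Mbeki (Member).
Varga, Kowalski and Achebe are each a Collar holder, so the next rule applies.
Varga, Kowalski and Achebe all have roll number 239, so the next rule applies.
Among Varga, Kowalski and Achebe, by date of appointment to the Order (earlier first): Varga (6 Feb 2002) before Kowalski (18 May 2002) before Achebe (14 Aug 2007).
Marino and Mbeki are each a Collar holder, so the next rule applies.
Marino and Mbeki both have roll number 565, so the next rule applies.
Among Marino and Mbeki, by date of appointment to the Order (earlier first): Marino (3 Apr 1995) before Mbeki (25 Jul 1995).
So Achebe takes precedence.

Achebe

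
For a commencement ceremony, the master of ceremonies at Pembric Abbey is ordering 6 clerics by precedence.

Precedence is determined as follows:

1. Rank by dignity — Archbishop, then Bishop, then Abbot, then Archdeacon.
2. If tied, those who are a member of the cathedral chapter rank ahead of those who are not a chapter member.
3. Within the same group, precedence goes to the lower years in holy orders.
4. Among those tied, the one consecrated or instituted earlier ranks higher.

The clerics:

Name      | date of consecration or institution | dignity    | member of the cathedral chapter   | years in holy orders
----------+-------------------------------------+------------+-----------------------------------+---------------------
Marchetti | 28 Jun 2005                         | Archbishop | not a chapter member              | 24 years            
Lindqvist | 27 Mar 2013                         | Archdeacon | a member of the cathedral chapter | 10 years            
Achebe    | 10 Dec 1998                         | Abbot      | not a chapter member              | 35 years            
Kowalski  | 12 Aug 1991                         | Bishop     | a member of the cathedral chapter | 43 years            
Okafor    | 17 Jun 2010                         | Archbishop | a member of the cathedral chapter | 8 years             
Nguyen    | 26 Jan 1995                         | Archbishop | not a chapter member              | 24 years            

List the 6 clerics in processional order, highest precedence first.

Okafor, Nguyen, Marchetti, Kowalski, Achebe, Lindqvist

By dignity: Okafor, Nguyen and Marchetti (Archbishop); then Kowalski (Bishop); then Achebe (Abbot); then Lindqvist (Archdeacon).
Among Okafor, Nguyen and Marchetti, a member of the cathedral chapter before not a chapter member: Okafor (a member of the cathedral chapter) before Nguyen and Marchetti (not a chapter member).
Nguyen and Marchetti both have years in holy orders 24 years, so the next rule applies.
Among Nguyen and Marchetti, by date of consecration or institution (earlier first): Nguyen (26 Jan 1995) before Marchetti (28 Jun 2005).
Full order: Okafor, Nguyen, Marchetti, Kowalski, Achebe, Lindqvist.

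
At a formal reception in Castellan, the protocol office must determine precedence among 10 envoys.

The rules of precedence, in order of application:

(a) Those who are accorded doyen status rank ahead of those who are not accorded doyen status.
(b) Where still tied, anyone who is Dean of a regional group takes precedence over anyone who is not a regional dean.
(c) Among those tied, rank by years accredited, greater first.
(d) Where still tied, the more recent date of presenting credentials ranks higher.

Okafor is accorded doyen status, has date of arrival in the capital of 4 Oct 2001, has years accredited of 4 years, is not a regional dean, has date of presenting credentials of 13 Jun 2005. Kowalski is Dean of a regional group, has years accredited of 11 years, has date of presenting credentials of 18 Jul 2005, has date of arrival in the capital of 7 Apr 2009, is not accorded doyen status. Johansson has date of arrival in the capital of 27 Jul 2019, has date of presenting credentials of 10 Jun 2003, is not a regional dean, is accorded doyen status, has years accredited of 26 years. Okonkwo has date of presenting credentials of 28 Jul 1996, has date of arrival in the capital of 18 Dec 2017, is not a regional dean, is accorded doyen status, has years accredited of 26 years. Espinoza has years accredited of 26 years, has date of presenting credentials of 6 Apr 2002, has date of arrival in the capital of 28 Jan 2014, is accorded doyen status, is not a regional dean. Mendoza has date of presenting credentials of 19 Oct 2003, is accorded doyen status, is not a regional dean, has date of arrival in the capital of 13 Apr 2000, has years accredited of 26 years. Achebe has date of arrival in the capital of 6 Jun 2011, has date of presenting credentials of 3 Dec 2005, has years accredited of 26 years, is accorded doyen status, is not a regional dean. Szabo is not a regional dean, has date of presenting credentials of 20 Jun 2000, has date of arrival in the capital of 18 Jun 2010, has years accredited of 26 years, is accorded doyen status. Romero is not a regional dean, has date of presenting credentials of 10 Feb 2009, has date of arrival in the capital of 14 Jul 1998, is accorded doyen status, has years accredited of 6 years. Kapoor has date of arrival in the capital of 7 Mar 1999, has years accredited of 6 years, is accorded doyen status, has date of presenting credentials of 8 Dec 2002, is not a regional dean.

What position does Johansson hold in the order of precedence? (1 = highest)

By the first rule: Achebe, Mendoza, Johansson, Espinoza, Szabo, Okonkwo, Romero, Kapoor and Okafor (each accorded doyen status); then Kowalski (not accorded doyen status).
Achebe, Mendoza, Johansson, Espinoza, Szabo, Okonkwo, Romero, Kapoor and Okafor are each not a regional dean, so the next rule applies.
Among Achebe, Mendoza, Johansson, Espinoza, Szabo, Okonkwo, Romero, Kapoor and Okafor, by years accredited (higher first): Achebe, Mendoza, Johansson, Espinoza, Szabo and Okonkwo (26 years) before Romero and Kapoor (6 years) before Okafor (4 years).
Among Achebe, Mendoza, Johansson, Espinoza, Szabo and Okonkwo, by date of presenting credentials (later first): Achebe (3 Dec 2005) before Mendoza (19 Oct 2003) before Johansson (10 Jun 2003) before Espinoza (6 Apr 2002) before Szabo (20 Jun 2000) before Okonkwo (28 Jul 1996).
Among Romero and Kapoor, by date of presenting credentials (later first): Romero (10 Feb 2009) before Kapoor (8 Dec 2002).
Order: Achebe, Mendoza, Johansson, Espinoza, Szabo, Okonkwo, Romero, Kapoor, Okafor, Kowalski. So position 3.

3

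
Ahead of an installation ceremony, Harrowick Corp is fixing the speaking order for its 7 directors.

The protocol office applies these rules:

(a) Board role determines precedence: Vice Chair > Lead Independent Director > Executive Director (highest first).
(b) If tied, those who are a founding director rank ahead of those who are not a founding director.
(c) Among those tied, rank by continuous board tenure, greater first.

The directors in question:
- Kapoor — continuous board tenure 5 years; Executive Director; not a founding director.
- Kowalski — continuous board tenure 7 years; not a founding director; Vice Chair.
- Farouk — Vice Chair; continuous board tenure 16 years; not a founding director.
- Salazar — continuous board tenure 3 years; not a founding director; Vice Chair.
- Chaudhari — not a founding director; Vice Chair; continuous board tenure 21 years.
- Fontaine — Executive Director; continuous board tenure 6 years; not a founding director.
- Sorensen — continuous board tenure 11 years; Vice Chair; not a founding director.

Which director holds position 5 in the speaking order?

By board role: Chaudhari, Farouk, Sorensen, Kowalski and Salazar (Vice Chair); then Fontaine and Kapoor (Executive Director).
Chaudhari, Farouk, Sorensen, Kowalski and Salazar are each not a founding director, so the next rule applies.
Among Chaudhari, Farouk, Sorensen, Kowalski and Salazar, by continuous board tenure (higher first): Chaudhari (21 years) before Farouk (16 years) before Sorensen (11 years) before Kowalski (7 years) before Salazar (3 years).
Fontaine and Kapoor are each not a founding director, so the next rule applies.
Among Fontaine and Kapoor, by continuous board tenure (higher first): Fontaine (6 years) before Kapoor (5 years).
Order: Chaudhari, Farouk, Sorensen, Kowalski, Salazar, Fontaine, Kapoor.

Salazar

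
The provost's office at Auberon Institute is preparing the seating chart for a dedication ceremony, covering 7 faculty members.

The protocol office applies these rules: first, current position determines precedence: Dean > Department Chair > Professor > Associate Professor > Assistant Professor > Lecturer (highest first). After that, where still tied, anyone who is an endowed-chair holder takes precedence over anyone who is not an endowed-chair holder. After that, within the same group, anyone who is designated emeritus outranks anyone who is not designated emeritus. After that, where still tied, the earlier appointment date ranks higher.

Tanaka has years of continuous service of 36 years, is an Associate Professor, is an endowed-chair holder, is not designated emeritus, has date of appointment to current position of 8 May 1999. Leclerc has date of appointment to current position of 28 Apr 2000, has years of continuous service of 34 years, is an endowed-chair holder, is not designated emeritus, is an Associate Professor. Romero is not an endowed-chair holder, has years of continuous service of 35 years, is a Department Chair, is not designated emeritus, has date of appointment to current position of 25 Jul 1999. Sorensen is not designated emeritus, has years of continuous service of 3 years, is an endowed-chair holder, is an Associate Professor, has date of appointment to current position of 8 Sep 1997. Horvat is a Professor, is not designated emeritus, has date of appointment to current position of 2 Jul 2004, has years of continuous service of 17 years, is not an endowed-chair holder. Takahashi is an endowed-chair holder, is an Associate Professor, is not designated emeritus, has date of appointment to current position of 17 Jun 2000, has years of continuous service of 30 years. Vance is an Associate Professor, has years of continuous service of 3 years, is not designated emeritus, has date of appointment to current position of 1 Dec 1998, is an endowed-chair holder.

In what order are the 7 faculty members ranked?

Romero, Horvat, Sorensen, Vance, Tanaka, Leclerc, Takahashi

By current position: Romero (Department Chair); then Horvat (Professor); then Sorensen, Vance, Tanaka, Leclerc and Takahashi (Associate Professor).
Sorensen, Vance, Tanaka, Leclerc and Takahashi are each an endowed-chair holder, so the next rule applies.
Sorensen, Vance, Tanaka, Leclerc and Takahashi are each not designated emeritus, so the next rule applies.
Among Sorensen, Vance, Tanaka, Leclerc and Takahashi, by date of appointment to current position (earlier first): Sorensen (8 Sep 1997) before Vance (1 Dec 1998) before Tanaka (8 May 1999) before Leclerc (28 Apr 2000) before Takahashi (17 Jun 2000).
Full order: Romero, Horvat, Sorensen, Vance, Tanaka, Leclerc, Takahashi.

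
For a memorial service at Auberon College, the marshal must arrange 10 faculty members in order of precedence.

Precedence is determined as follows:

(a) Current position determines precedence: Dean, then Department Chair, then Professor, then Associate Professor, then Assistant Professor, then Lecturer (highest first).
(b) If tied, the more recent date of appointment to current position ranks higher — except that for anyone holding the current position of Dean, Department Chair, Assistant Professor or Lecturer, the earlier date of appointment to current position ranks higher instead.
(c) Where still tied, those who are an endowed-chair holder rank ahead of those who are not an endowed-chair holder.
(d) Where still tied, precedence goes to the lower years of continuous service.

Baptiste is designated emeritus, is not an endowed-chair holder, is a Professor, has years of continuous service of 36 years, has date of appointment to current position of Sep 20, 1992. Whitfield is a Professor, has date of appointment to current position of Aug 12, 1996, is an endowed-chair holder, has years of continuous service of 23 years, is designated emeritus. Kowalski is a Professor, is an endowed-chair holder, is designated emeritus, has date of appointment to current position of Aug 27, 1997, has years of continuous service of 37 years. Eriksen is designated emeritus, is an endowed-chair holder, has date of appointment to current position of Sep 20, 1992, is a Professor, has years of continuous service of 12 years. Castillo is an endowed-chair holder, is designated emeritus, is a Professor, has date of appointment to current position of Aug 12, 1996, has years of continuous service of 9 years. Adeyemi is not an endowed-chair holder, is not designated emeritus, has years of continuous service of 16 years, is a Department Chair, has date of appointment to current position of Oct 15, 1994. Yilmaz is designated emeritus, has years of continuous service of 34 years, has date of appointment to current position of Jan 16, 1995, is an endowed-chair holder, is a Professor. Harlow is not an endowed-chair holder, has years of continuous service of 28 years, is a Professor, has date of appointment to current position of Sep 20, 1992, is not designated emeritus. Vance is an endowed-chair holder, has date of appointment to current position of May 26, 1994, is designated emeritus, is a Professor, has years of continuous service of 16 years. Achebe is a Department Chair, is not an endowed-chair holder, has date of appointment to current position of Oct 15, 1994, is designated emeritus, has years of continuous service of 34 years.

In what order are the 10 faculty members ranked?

By current position: Adeyemi and Achebe (Department Chair); then Kowalski, Castillo, Whitfield, Yilmaz, Vance, Eriksen, Harlow and Baptiste (Professor).
Adeyemi and Achebe both have date of appointment to current position Oct 15, 1994, so the next rule applies.
Adeyemi and Achebe are each not an endowed-chair holder, so the next rule applies.
Among Adeyemi and Achebe, by years of continuous service (lower first): Adeyemi (16 years) before Achebe (34 years).
Among Kowalski, Castillo, Whitfield, Yilmaz, Vance, Eriksen, Harlow and Baptiste, by date of appointment to current position (later first): Kowalski (Aug 27, 1997) before Castillo and Whitfield (Aug 12, 1996) before Yilmaz (Jan 16, 1995) before Vance (May 26, 1994) before Eriksen, Harlow and Baptiste (Sep 20, 1992).
Castillo and Whitfield are each an endowed-chair holder, so the next rule applies.
Among Castillo and Whitfield, by years of continuous service (lower first): Castillo (9 years) before Whitfield (23 years).
Among Eriksen, Harlow and Baptiste, an endowed-chair holder before not an endowed-chair holder: Eriksen (an endowed-chair holder) before Harlow and Baptiste (not an endowed-chair holder).
Among Harlow and Baptiste, by years of continuous service (lower first): Harlow (28 years) before Baptiste (36 years).
Full order: Adeyemi, Achebe, Kowalski, Castillo, Whitfield, Yilmaz, Vance, Eriksen, Harlow, Baptiste.

Adeyemi, Achebe, Kowalski, Castillo, Whitfield, Yilmaz, Vance, Eriksen, Harlow, Baptiste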